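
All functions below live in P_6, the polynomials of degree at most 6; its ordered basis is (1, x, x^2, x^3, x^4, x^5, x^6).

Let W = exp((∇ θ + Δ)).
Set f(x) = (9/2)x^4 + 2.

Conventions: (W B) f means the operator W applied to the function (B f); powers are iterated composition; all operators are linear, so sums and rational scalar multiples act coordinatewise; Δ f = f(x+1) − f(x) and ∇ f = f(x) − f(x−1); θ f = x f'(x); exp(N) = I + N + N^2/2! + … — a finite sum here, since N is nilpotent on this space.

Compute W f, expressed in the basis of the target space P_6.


order-1 term: 90x^3 - 81x^2 + 90x - 27/2
order-2 term: 540x^2 - 513x + 621/2
order-3 term: 1080x - 522
order-4 term: 540
the series for exp((∇ θ + Δ)) f terminates at order 4
exp((∇ θ + Δ)) f = (9/2)x^4 + 90x^3 + 459x^2 + 657x + 317

g(x) = (9/2)x^4 + 90x^3 + 459x^2 + 657x + 317


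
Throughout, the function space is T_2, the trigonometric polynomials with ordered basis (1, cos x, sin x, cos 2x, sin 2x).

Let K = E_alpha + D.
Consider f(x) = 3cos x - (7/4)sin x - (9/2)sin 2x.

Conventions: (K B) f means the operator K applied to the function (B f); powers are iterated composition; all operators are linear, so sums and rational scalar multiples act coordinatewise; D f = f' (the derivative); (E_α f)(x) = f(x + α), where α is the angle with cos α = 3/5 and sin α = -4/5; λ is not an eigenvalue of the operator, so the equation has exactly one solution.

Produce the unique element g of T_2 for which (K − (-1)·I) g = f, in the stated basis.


the image equals g(x) = (103/52)cos x - (11/13)sin x + (117/40)cos 2x - (81/40)sin 2x

write g with unknown coordinates in the stated basis and equate coefficients in (K − (-1)·I) g = f
solving from the highest basis element down gives g = (103/52)cos x - (11/13)sin x + (117/40)cos 2x - (81/40)sin 2x
check: K g = (53/52)cos x - (47/52)sin x - (117/40)cos 2x - (99/40)sin 2x
so K g − (-1)·g = 3cos x - (7/4)sin x - (9/2)sin 2x = f ✓


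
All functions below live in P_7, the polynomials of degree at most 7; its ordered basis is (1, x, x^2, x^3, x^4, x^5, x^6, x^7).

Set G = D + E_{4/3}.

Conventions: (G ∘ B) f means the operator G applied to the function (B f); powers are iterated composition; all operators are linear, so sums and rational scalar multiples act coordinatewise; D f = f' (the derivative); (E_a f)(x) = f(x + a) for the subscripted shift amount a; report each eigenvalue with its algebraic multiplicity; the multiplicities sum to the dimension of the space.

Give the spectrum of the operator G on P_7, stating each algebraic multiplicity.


image of 1: 1
image of x: x + 7/3
image of x^2: x^2 + (14/3)x + 16/9
image of x^3: x^3 + 7x^2 + (16/3)x + 64/27
image of x^4: x^4 + (28/3)x^3 + (32/3)x^2 + (256/27)x + 256/81
image of x^5: x^5 + (35/3)x^4 + (160/9)x^3 + (640/27)x^2 + (1280/81)x + 1024/243
image of x^6: x^6 + 14x^5 + (80/3)x^4 + (1280/27)x^3 + (1280/27)x^2 + (2048/81)x + 4096/729
image of x^7: x^7 + (49/3)x^6 + (112/3)x^5 + (2240/27)x^4 + (8960/81)x^3 + (7168/81)x^2 + (28672/729)x + 16384/2187
the matrix is upper triangular; its diagonal is (1, 1, 1, 1, 1, 1, 1, 1)
for a triangular matrix the eigenvalues are the diagonal entries, with algebraic multiplicity their repetition count

λ = 1 (multiplicity 8)


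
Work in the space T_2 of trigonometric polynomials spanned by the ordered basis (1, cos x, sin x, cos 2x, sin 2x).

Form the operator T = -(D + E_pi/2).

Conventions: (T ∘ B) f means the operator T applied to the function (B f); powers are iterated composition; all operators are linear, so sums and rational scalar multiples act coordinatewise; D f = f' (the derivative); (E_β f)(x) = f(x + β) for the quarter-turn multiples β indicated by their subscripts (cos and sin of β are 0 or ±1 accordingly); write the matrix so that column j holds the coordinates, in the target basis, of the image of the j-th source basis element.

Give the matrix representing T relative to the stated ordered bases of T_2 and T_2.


image of 1: -1
image of cos x: 2sin x
image of sin x: -2cos x
image of cos 2x: cos 2x + 2sin 2x
image of sin 2x: -2cos 2x + sin 2x
each image's coordinates form column j of the matrix

the matrix is [[-1, 0, 0, 0, 0]; [0, 0, -2, 0, 0]; [0, 2, 0, 0, 0]; [0, 0, 0, 1, -2]; [0, 0, 0, 2, 1]] (rows listed top to bottom)


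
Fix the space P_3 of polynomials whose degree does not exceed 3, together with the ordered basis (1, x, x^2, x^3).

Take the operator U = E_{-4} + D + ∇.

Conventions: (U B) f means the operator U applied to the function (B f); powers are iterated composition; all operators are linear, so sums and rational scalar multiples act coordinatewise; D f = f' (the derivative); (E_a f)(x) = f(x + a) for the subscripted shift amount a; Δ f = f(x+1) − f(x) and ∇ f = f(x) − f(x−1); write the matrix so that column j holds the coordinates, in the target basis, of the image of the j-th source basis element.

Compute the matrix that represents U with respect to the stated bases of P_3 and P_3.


image of 1: 1
image of x: x - 2
image of x^2: x^2 - 4x + 15
image of x^3: x^3 - 6x^2 + 45x - 63
each image's coordinates form column j of the matrix

the matrix is [[1, -2, 15, -63]; [0, 1, -4, 45]; [0, 0, 1, -6]; [0, 0, 0, 1]] (rows listed top to bottom)


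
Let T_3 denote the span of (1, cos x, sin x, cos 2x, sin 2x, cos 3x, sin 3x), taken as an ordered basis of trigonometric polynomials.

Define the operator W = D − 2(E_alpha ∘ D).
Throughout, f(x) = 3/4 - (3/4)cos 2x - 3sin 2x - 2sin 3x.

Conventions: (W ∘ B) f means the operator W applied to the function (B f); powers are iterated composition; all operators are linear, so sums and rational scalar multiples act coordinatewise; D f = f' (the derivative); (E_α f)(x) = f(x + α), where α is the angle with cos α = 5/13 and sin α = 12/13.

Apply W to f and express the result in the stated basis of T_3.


the result is g(x) = -(2802/169)cos 2x - (1659/338)sin 2x - (37602/2197)cos 3x + (9936/2197)sin 3x

D f = -6cos 2x + (3/2)sin 2x - 6cos 3x
D f = -6cos 2x + (3/2)sin 2x - 6cos 3x
E_alpha D f = (894/169)cos 2x + (1083/338)sin 2x + (12210/2197)cos 3x - (4968/2197)sin 3x
(-2(E_alpha ∘ D)) f = -(1788/169)cos 2x - (1083/169)sin 2x - (24420/2197)cos 3x + (9936/2197)sin 3x
(D − 2(E_alpha ∘ D)) f = -(2802/169)cos 2x - (1659/338)sin 2x - (37602/2197)cos 3x + (9936/2197)sin 3x


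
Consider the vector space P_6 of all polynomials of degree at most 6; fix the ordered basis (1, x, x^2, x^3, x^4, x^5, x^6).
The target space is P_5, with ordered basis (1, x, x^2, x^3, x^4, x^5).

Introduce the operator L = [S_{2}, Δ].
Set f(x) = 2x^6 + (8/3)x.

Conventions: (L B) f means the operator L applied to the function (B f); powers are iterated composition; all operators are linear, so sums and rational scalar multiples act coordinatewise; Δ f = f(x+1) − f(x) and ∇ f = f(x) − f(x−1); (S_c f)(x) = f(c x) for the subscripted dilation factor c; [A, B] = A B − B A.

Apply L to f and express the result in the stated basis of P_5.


the result is g(x) = -384x^5 - 1440x^4 - 2240x^3 - 1800x^2 - 744x - 386/3

Δ f = 12x^5 + 30x^4 + 40x^3 + 30x^2 + 12x + 14/3
S_{2} Δ f = 384x^5 + 480x^4 + 320x^3 + 120x^2 + 24x + 14/3
S_{2} f = 128x^6 + (16/3)x
Δ S_{2} f = 768x^5 + 1920x^4 + 2560x^3 + 1920x^2 + 768x + 400/3
[S_{2}, Δ] f = -384x^5 - 1440x^4 - 2240x^3 - 1800x^2 - 744x - 386/3


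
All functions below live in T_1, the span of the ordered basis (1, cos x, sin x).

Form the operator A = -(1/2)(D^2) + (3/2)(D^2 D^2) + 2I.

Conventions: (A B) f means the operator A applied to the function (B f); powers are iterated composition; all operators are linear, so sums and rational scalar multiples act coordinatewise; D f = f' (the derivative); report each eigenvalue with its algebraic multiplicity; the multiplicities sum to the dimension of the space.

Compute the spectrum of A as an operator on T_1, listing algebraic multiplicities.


λ = 2 (multiplicity 1), λ = 4 (multiplicity 2)

image of 1: 2
image of cos x: 4cos x
image of sin x: 4sin x
the matrix is diagonal; its diagonal is (2, 4, 4)
for a triangular matrix the eigenvalues are the diagonal entries, with algebraic multiplicity their repetition count


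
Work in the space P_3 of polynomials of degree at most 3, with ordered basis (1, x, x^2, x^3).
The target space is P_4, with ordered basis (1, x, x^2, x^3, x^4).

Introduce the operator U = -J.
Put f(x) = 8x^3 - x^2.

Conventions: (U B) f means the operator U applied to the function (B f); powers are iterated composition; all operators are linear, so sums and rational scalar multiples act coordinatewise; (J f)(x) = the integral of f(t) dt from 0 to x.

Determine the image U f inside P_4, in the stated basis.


the result is g(x) = -2x^4 + (1/3)x^3

J f = 2x^4 - (1/3)x^3
(-J) f = -2x^4 + (1/3)x^3


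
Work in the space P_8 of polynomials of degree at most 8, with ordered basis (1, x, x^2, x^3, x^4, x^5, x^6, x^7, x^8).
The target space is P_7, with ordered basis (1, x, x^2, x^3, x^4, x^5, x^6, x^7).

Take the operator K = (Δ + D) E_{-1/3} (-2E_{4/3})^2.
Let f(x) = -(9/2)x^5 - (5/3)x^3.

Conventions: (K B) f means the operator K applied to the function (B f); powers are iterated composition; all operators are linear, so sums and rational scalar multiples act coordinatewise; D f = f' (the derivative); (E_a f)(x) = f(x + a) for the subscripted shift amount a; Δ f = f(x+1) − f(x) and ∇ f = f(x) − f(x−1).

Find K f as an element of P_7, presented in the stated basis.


E_{4/3} f = -(9/2)x^5 - 30x^4 - (245/3)x^3 - (340/3)x^2 - 80x - 1856/81
(-2E_{4/3}) f = 9x^5 + 60x^4 + (490/3)x^3 + (680/3)x^2 + 160x + 3712/81
E_{4/3} (-2E_{4/3}) f = 9x^5 + 120x^4 + (1930/3)x^3 + (5200/3)x^2 + (7040/3)x + 103424/81
(-2E_{4/3}) (-2E_{4/3}) f = -18x^5 - 240x^4 - (3860/3)x^3 - (10400/3)x^2 - (14080/3)x - 206848/81
E_{-1/3} (-2E_{4/3})^2 f = -18x^5 - 210x^4 - (2960/3)x^3 - (7000/3)x^2 - (8330/3)x - 107702/81
Δ E_{-1/3} (-2E_{4/3})^2 f = -90x^4 - 1020x^3 - 4400x^2 - (25670/3)x - 18974/3
D E_{-1/3} (-2E_{4/3})^2 f = -90x^4 - 840x^3 - 2960x^2 - (14000/3)x - 8330/3
(Δ + D) E_{-1/3} (-2E_{4/3})^2 f = -180x^4 - 1860x^3 - 7360x^2 - (39670/3)x - 27304/3

the image equals g(x) = -180x^4 - 1860x^3 - 7360x^2 - (39670/3)x - 27304/3


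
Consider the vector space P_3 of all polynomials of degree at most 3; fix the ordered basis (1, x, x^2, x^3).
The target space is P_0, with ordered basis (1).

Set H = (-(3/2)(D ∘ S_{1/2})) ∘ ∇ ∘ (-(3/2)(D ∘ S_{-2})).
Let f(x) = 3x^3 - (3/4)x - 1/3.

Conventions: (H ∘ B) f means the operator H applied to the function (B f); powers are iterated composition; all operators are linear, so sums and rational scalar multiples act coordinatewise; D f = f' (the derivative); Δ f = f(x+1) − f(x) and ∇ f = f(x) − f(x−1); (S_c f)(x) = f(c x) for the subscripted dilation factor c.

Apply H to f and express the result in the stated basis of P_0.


the image equals g(x) = -162

S_{-2} f = -24x^3 + (3/2)x - 1/3
D S_{-2} f = -72x^2 + 3/2
(-(3/2)(D ∘ S_{-2})) f = 108x^2 - 9/4
∇ (-(3/2)(D ∘ S_{-2})) f = 216x - 108
S_{1/2} ∇ (-(3/2)(D ∘ S_{-2})) f = 108x - 108
D S_{1/2} ∇ (-(3/2)(D ∘ S_{-2})) f = 108
(-(3/2)(D ∘ S_{1/2})) ∇ (-(3/2)(D ∘ S_{-2})) f = -162


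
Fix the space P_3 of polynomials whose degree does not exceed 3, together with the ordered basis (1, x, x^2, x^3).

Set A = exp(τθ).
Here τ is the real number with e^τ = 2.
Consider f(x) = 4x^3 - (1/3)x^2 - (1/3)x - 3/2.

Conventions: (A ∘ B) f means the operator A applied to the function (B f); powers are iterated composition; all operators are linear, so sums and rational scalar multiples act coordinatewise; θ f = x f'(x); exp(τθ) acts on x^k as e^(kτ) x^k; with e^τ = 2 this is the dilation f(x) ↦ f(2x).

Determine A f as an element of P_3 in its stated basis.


exp(τθ) x^k = e^(kτ) x^k; with e^τ = 2 this sends x^k to 2^k x^k
x ↦ 2 x
x^2 ↦ 4 x^2
x^3 ↦ 8 x^3
applying this coordinatewise to f: exp(τθ) f = 32x^3 - (4/3)x^2 - (2/3)x - 3/2

the result is g(x) = 32x^3 - (4/3)x^2 - (2/3)x - 3/2


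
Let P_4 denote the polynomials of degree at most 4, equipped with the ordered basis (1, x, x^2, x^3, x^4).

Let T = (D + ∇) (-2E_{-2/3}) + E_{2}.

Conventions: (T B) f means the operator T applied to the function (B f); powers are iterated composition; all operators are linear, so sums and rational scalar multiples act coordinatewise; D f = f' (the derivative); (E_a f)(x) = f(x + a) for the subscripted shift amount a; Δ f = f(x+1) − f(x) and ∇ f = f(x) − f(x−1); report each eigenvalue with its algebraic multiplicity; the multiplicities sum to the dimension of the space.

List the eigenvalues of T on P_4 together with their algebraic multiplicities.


image of 1: 1
image of x: x - 2
image of x^2: x^2 - 4x + 34/3
image of x^3: x^3 - 6x^2 + 34x - 10/3
image of x^4: x^4 - 8x^3 + 68x^2 - (40/3)x + 902/27
the matrix is upper triangular; its diagonal is (1, 1, 1, 1, 1)
for a triangular matrix the eigenvalues are the diagonal entries, with algebraic multiplicity their repetition count

λ = 1 (multiplicity 5)


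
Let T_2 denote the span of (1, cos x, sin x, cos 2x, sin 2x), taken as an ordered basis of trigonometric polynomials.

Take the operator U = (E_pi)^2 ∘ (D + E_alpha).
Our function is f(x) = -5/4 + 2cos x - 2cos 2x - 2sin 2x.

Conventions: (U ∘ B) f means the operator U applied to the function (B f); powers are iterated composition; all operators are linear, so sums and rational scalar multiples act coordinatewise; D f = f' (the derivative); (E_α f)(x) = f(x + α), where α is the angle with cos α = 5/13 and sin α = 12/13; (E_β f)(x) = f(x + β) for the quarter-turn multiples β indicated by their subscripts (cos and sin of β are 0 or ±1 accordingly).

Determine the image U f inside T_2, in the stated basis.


the image equals g(x) = -5/4 + (10/13)cos x - (50/13)sin x - (678/169)cos 2x + (1154/169)sin 2x

D f = -2sin x - 4cos 2x + 4sin 2x
E_alpha f = -5/4 + (10/13)cos x - (24/13)sin x - (2/169)cos 2x + (478/169)sin 2x
(D + E_alpha) f = -5/4 + (10/13)cos x - (50/13)sin x - (678/169)cos 2x + (1154/169)sin 2x
E_pi (D + E_alpha) f = -5/4 - (10/13)cos x + (50/13)sin x - (678/169)cos 2x + (1154/169)sin 2x
E_pi E_pi (D + E_alpha) f = -5/4 + (10/13)cos x - (50/13)sin x - (678/169)cos 2x + (1154/169)sin 2x


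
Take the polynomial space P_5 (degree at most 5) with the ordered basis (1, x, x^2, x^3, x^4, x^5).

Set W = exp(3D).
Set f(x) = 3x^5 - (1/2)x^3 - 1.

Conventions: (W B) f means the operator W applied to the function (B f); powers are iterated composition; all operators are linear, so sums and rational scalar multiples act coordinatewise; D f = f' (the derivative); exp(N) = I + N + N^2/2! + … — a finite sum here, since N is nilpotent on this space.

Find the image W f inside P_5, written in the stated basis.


order-1 term: 45x^4 - (9/2)x^2
order-2 term: 270x^3 - (27/2)x
order-3 term: 810x^2 - 27/2
order-4 term: 1215x
order-5 term: 729
the series for exp(3D) f terminates at order 5
exp(3D) f = 3x^5 + 45x^4 + (539/2)x^3 + (1611/2)x^2 + (2403/2)x + 1429/2

g(x) = 3x^5 + 45x^4 + (539/2)x^3 + (1611/2)x^2 + (2403/2)x + 1429/2


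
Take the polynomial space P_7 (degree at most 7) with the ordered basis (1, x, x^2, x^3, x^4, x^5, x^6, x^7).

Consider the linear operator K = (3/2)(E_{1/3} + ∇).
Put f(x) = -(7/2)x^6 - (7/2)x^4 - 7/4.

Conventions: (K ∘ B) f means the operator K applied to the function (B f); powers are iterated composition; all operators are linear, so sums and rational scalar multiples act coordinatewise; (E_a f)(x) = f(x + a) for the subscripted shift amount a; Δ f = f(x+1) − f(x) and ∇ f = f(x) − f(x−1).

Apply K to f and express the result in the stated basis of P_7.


E_{1/3} f = -(7/2)x^6 - 7x^5 - (28/3)x^4 - (196/27)x^3 - (161/54)x^2 - (49/81)x - 5243/2916
∇ f = -21x^5 + (105/2)x^4 - 84x^3 + (147/2)x^2 - 35x + 7
(E_{1/3} + ∇) f = -(7/2)x^6 - 28x^5 + (259/6)x^4 - (2464/27)x^3 + (1904/27)x^2 - (2884/81)x + 15169/2916
((3/2)(E_{1/3} + ∇)) f = -(21/4)x^6 - 42x^5 + (259/4)x^4 - (1232/9)x^3 + (952/9)x^2 - (1442/27)x + 15169/1944

the image equals g(x) = -(21/4)x^6 - 42x^5 + (259/4)x^4 - (1232/9)x^3 + (952/9)x^2 - (1442/27)x + 15169/1944


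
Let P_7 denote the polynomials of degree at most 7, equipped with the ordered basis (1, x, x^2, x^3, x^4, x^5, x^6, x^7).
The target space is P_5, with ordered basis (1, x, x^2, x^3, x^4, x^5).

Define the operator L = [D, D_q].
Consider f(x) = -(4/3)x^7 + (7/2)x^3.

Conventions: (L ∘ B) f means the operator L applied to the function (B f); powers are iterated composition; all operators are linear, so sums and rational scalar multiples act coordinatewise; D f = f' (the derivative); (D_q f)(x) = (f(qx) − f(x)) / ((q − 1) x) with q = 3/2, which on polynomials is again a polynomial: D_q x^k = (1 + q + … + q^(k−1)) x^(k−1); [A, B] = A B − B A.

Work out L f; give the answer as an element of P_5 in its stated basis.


D_q f = -(2059/48)x^6 + (133/8)x^2
D D_q f = -(2059/8)x^5 + (133/4)x
D f = -(28/3)x^6 + (21/2)x^2
D_q D f = -(4655/24)x^5 + (105/4)x
[D, D_q] f = -(761/12)x^5 + 7x

the image equals g(x) = -(761/12)x^5 + 7x


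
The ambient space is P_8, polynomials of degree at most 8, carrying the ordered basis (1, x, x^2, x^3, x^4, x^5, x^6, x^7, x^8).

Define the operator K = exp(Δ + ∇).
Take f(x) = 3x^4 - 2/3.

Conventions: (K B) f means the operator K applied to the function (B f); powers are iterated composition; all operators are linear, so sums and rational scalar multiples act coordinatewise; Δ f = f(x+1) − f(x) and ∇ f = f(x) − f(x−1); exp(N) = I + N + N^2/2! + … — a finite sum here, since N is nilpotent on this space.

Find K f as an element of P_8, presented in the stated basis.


order-1 term: 24x^3 + 24x
order-2 term: 72x^2 + 48
order-3 term: 96x
order-4 term: 48
the series for exp(Δ + ∇) f terminates at order 4
exp(Δ + ∇) f = 3x^4 + 24x^3 + 72x^2 + 120x + 286/3

the image equals g(x) = 3x^4 + 24x^3 + 72x^2 + 120x + 286/3


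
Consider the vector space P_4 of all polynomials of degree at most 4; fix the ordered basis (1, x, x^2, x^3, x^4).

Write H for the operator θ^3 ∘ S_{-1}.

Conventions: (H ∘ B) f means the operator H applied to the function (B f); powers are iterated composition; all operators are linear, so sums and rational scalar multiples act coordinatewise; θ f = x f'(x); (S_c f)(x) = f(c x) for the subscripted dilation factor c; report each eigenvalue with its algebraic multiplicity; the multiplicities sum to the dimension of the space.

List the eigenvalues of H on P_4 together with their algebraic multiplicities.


λ = -27 (multiplicity 1), λ = -1 (multiplicity 1), λ = 0 (multiplicity 1), λ = 8 (multiplicity 1), λ = 64 (multiplicity 1)

image of 1: 0
image of x: -x
image of x^2: 8x^2
image of x^3: -27x^3
image of x^4: 64x^4
the matrix is upper triangular; its diagonal is (0, -1, 8, -27, 64)
for a triangular matrix the eigenvalues are the diagonal entries, with algebraic multiplicity their repetition count


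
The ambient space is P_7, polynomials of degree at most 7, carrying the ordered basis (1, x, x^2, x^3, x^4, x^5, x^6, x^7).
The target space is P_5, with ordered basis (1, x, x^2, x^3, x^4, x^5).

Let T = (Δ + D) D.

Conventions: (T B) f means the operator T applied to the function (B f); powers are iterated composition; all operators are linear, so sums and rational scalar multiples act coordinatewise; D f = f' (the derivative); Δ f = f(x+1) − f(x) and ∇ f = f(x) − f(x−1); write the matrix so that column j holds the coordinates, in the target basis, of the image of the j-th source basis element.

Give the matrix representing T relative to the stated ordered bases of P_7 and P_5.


the matrix is [[0, 0, 4, 3, 4, 5, 6, 7]; [0, 0, 0, 12, 12, 20, 30, 42]; [0, 0, 0, 0, 24, 30, 60, 105]; [0, 0, 0, 0, 0, 40, 60, 140]; [0, 0, 0, 0, 0, 0, 60, 105]; [0, 0, 0, 0, 0, 0, 0, 84]] (rows listed top to bottom)

image of 1: 0
image of x: 0
image of x^2: 4
image of x^3: 12x + 3
image of x^4: 24x^2 + 12x + 4
image of x^5: 40x^3 + 30x^2 + 20x + 5
image of x^6: 60x^4 + 60x^3 + 60x^2 + 30x + 6
image of x^7: 84x^5 + 105x^4 + 140x^3 + 105x^2 + 42x + 7
each image's coordinates form column j of the matrix


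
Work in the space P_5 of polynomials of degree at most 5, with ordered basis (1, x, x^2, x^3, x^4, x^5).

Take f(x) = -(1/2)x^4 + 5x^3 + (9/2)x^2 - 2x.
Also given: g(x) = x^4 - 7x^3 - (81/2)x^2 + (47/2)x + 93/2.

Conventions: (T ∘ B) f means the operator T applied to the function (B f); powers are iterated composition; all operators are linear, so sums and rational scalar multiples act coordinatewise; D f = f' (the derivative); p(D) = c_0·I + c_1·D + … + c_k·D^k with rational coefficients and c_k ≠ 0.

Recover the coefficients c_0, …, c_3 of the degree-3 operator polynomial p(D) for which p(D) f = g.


D^0 f = -(1/2)x^4 + 5x^3 + (9/2)x^2 - 2x
D^1 f = -2x^3 + 15x^2 + 9x - 2
D^2 f = -6x^2 + 30x + 9
D^3 f = -12x + 30
matching coefficients of g against c_0 f + c_1 Df + … from the top degree down determines the c_i
solution: c_0 = -2, c_1 = -3/2, c_2 = 3/2, c_3 = 1

p(D) = -2·I − (3/2)·D + (3/2)·D^2 + D^3, i.e. c_0 = -2, c_1 = -3/2, c_2 = 3/2, c_3 = 1


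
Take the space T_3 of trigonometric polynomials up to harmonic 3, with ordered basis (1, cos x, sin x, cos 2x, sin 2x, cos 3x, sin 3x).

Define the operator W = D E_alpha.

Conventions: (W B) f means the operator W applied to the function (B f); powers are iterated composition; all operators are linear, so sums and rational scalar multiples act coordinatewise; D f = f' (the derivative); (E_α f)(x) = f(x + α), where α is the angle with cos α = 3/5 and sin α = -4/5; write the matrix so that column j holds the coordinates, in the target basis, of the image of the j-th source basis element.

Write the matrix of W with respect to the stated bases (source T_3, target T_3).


the matrix is [[0, 0, 0, 0, 0, 0, 0]; [0, 4/5, 3/5, 0, 0, 0, 0]; [0, -3/5, 4/5, 0, 0, 0, 0]; [0, 0, 0, 48/25, -14/25, 0, 0]; [0, 0, 0, 14/25, 48/25, 0, 0]; [0, 0, 0, 0, 0, 132/125, -351/125]; [0, 0, 0, 0, 0, 351/125, 132/125]] (rows listed top to bottom)

image of 1: 0
image of cos x: (4/5)cos x - (3/5)sin x
image of sin x: (3/5)cos x + (4/5)sin x
image of cos 2x: (48/25)cos 2x + (14/25)sin 2x
image of sin 2x: -(14/25)cos 2x + (48/25)sin 2x
image of cos 3x: (132/125)cos 3x + (351/125)sin 3x
image of sin 3x: -(351/125)cos 3x + (132/125)sin 3x
each image's coordinates form column j of the matrix


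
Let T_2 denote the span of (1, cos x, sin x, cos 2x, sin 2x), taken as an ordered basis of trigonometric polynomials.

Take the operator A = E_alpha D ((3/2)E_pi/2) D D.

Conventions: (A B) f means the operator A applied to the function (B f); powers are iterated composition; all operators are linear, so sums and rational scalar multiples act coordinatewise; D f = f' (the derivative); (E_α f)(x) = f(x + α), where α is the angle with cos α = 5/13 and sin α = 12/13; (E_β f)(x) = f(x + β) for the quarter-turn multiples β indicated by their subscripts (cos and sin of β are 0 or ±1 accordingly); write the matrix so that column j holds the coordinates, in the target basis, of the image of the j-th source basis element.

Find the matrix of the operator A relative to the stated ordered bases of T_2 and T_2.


the matrix is [[0, 0, 0, 0, 0]; [0, 15/26, 18/13, 0, 0]; [0, -18/13, 15/26, 0, 0]; [0, 0, 0, -1440/169, -1428/169]; [0, 0, 0, 1428/169, -1440/169]] (rows listed top to bottom)

image of 1: 0
image of cos x: (15/26)cos x - (18/13)sin x
image of sin x: (18/13)cos x + (15/26)sin x
image of cos 2x: -(1440/169)cos 2x + (1428/169)sin 2x
image of sin 2x: -(1428/169)cos 2x - (1440/169)sin 2x
each image's coordinates form column j of the matrix


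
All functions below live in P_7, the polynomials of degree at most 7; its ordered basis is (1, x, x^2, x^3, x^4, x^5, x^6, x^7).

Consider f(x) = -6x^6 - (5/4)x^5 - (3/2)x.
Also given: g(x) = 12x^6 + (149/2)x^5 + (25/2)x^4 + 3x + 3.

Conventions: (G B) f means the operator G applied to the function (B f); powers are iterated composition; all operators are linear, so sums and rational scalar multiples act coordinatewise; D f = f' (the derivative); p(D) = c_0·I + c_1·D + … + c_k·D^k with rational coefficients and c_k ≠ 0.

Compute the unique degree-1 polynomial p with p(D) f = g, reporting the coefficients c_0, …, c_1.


D^0 f = -6x^6 - (5/4)x^5 - (3/2)x
D^1 f = -36x^5 - (25/4)x^4 - 3/2
matching coefficients of g against c_0 f + c_1 Df + … from the top degree down determines the c_i
solution: c_0 = -2, c_1 = -2

c_0 = -2, c_1 = -2


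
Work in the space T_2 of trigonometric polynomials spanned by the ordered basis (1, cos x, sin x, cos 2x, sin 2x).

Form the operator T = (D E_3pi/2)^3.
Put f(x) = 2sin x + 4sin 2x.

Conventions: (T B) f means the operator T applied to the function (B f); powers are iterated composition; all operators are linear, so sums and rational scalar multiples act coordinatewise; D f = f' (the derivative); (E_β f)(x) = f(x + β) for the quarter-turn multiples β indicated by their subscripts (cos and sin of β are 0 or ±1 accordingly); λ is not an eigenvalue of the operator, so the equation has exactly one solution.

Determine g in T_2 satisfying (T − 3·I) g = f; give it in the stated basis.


the result is g(x) = -sin x - (32/73)cos 2x - (12/73)sin 2x

write g with unknown coordinates in the stated basis and equate coefficients in (T − 3·I) g = f
solving from the highest basis element down gives g = -sin x - (32/73)cos 2x - (12/73)sin 2x
check: T g = -sin x - (96/73)cos 2x + (256/73)sin 2x
so T g − 3·g = 2sin x + 4sin 2x = f ✓


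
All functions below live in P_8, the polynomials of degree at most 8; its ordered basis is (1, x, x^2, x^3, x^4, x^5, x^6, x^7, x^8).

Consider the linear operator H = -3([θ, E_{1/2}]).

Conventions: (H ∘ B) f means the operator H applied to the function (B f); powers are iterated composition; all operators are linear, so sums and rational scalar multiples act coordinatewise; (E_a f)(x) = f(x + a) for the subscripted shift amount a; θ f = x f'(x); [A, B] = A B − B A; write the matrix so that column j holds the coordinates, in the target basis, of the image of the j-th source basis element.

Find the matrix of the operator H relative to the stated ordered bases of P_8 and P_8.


the matrix is [[0, 3/2, 3/2, 9/8, 3/4, 15/32, 9/32, 21/128, 3/32]; [0, 0, 3, 9/2, 9/2, 15/4, 45/16, 63/32, 21/16]; [0, 0, 0, 9/2, 9, 45/4, 45/4, 315/32, 63/8]; [0, 0, 0, 0, 6, 15, 45/2, 105/4, 105/4]; [0, 0, 0, 0, 0, 15/2, 45/2, 315/8, 105/2]; [0, 0, 0, 0, 0, 0, 9, 63/2, 63]; [0, 0, 0, 0, 0, 0, 0, 21/2, 42]; [0, 0, 0, 0, 0, 0, 0, 0, 12]; [0, 0, 0, 0, 0, 0, 0, 0, 0]] (rows listed top to bottom)

image of 1: 0
image of x: 3/2
image of x^2: 3x + 3/2
image of x^3: (9/2)x^2 + (9/2)x + 9/8
image of x^4: 6x^3 + 9x^2 + (9/2)x + 3/4
image of x^5: (15/2)x^4 + 15x^3 + (45/4)x^2 + (15/4)x + 15/32
image of x^6: 9x^5 + (45/2)x^4 + (45/2)x^3 + (45/4)x^2 + (45/16)x + 9/32
image of x^7: (21/2)x^6 + (63/2)x^5 + (315/8)x^4 + (105/4)x^3 + (315/32)x^2 + (63/32)x + 21/128
image of x^8: 12x^7 + 42x^6 + 63x^5 + (105/2)x^4 + (105/4)x^3 + (63/8)x^2 + (21/16)x + 3/32
each image's coordinates form column j of the matrix


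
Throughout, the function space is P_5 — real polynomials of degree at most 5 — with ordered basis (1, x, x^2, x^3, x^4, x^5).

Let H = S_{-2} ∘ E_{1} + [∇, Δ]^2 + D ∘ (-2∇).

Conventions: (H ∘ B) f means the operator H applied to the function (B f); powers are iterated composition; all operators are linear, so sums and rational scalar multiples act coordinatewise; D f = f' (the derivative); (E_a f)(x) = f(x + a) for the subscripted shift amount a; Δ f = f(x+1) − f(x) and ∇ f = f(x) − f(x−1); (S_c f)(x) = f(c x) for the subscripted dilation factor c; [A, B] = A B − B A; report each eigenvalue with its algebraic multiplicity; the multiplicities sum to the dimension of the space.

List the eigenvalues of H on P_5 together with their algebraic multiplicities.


image of 1: 1
image of x: -2x + 1
image of x^2: 4x^2 - 4x - 3
image of x^3: -8x^3 + 12x^2 - 18x + 7
image of x^4: 16x^4 - 32x^3 + 16x - 7
image of x^5: -32x^5 + 80x^4 - 120x^3 + 100x^2 - 50x + 11
the matrix is upper triangular; its diagonal is (1, -2, 4, -8, 16, -32)
for a triangular matrix the eigenvalues are the diagonal entries, with algebraic multiplicity their repetition count

λ = -32 (multiplicity 1), λ = -8 (multiplicity 1), λ = -2 (multiplicity 1), λ = 1 (multiplicity 1), λ = 4 (multiplicity 1), λ = 16 (multiplicity 1)


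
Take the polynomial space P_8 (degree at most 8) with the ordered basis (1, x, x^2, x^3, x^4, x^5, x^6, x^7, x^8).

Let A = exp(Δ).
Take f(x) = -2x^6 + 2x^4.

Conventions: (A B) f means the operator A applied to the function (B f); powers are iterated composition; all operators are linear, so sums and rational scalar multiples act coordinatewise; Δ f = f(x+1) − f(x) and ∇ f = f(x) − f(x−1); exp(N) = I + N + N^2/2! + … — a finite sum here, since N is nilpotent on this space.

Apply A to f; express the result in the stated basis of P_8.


order-1 term: -12x^5 - 30x^4 - 32x^3 - 18x^2 - 4x
order-2 term: -30x^4 - 120x^3 - 198x^2 - 156x - 48
order-3 term: -40x^3 - 180x^2 - 292x - 168
order-4 term: -30x^2 - 120x - 128
order-5 term: -12x - 30
order-6 term: -2
the series for exp(Δ) f terminates at order 6
exp(Δ) f = -2x^6 - 12x^5 - 58x^4 - 192x^3 - 426x^2 - 584x - 376

g(x) = -2x^6 - 12x^5 - 58x^4 - 192x^3 - 426x^2 - 584x - 376


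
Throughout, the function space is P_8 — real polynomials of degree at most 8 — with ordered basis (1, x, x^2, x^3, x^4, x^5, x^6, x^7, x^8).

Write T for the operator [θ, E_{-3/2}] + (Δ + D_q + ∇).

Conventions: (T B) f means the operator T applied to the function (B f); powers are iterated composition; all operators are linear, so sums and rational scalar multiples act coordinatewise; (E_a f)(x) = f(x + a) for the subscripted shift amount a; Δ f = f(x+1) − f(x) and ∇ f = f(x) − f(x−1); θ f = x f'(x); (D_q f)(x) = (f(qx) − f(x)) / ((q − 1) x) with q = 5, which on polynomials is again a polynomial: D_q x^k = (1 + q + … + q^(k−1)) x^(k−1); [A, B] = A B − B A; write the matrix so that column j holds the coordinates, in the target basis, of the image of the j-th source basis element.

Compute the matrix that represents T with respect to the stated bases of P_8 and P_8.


the matrix is [[0, 9/2, -9/2, 97/8, -81/4, 1279/32, -2187/32, 15565/128, -6561/32]; [0, 0, 13, -27/2, 97/2, -405/4, 3837/16, -15309/32, 15565/16]; [0, 0, 0, 83/2, -27, 485/4, -1215/4, 26859/32, -15309/8]; [0, 0, 0, 0, 170, -45, 485/2, -2835/4, 8953/4]; [0, 0, 0, 0, 0, 1597/2, -135/2, 3395/8, -2835/2]; [0, 0, 0, 0, 0, 0, 3927, -189/2, 679]; [0, 0, 0, 0, 0, 0, 0, 39111/2, -126]; [0, 0, 0, 0, 0, 0, 0, 0, 97684]; [0, 0, 0, 0, 0, 0, 0, 0, 0]] (rows listed top to bottom)

image of 1: 0
image of x: 9/2
image of x^2: 13x - 9/2
image of x^3: (83/2)x^2 - (27/2)x + 97/8
image of x^4: 170x^3 - 27x^2 + (97/2)x - 81/4
image of x^5: (1597/2)x^4 - 45x^3 + (485/4)x^2 - (405/4)x + 1279/32
image of x^6: 3927x^5 - (135/2)x^4 + (485/2)x^3 - (1215/4)x^2 + (3837/16)x - 2187/32
image of x^7: (39111/2)x^6 - (189/2)x^5 + (3395/8)x^4 - (2835/4)x^3 + (26859/32)x^2 - (15309/32)x + 15565/128
image of x^8: 97684x^7 - 126x^6 + 679x^5 - (2835/2)x^4 + (8953/4)x^3 - (15309/8)x^2 + (15565/16)x - 6561/32
each image's coordinates form column j of the matrix


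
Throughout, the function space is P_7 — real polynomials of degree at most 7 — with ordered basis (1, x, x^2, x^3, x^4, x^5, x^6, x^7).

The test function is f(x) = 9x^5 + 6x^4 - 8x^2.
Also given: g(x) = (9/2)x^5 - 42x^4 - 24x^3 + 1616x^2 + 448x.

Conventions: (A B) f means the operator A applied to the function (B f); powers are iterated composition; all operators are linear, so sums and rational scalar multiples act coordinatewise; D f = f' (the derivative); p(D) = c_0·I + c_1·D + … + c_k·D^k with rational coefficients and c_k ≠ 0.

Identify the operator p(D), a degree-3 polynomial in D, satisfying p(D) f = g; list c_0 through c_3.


D^0 f = 9x^5 + 6x^4 - 8x^2
D^1 f = 45x^4 + 24x^3 - 16x
D^2 f = 180x^3 + 72x^2 - 16
D^3 f = 540x^2 + 144x
matching coefficients of g against c_0 f + c_1 Df + … from the top degree down determines the c_i
solution: c_0 = 1/2, c_1 = -1, c_2 = 0, c_3 = 3

p(D) = (1/2)·I − D + 3·D^3, i.e. c_0 = 1/2, c_1 = -1, c_2 = 0, c_3 = 3


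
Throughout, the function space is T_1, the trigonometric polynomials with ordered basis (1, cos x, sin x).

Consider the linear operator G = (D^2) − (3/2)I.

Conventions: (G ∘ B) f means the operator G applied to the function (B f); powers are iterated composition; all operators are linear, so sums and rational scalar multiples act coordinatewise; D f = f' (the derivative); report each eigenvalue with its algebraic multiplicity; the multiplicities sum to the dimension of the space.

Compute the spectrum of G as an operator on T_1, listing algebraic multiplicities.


image of 1: -3/2
image of cos x: -(5/2)cos x
image of sin x: -(5/2)sin x
the matrix is diagonal; its diagonal is (-3/2, -5/2, -5/2)
for a triangular matrix the eigenvalues are the diagonal entries, with algebraic multiplicity their repetition count

λ = -5/2 (multiplicity 2), λ = -3/2 (multiplicity 1)


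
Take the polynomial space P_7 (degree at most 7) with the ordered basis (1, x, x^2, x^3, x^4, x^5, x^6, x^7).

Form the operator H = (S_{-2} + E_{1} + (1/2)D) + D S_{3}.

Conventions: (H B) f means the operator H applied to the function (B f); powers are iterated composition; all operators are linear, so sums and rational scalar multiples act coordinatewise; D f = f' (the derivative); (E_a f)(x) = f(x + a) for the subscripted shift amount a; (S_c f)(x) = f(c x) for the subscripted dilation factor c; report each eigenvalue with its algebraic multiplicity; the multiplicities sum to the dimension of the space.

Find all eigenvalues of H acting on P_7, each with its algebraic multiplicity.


λ = -127 (multiplicity 1), λ = -31 (multiplicity 1), λ = -7 (multiplicity 1), λ = -1 (multiplicity 1), λ = 2 (multiplicity 1), λ = 5 (multiplicity 1), λ = 17 (multiplicity 1), λ = 65 (multiplicity 1)

image of 1: 2
image of x: -x + 9/2
image of x^2: 5x^2 + 21x + 1
image of x^3: -7x^3 + (171/2)x^2 + 3x + 1
image of x^4: 17x^4 + 330x^3 + 6x^2 + 4x + 1
image of x^5: -31x^5 + (2445/2)x^4 + 10x^3 + 10x^2 + 5x + 1
image of x^6: 65x^6 + 4383x^5 + 15x^4 + 20x^3 + 15x^2 + 6x + 1
image of x^7: -127x^7 + (30639/2)x^6 + 21x^5 + 35x^4 + 35x^3 + 21x^2 + 7x + 1
the matrix is upper triangular; its diagonal is (2, -1, 5, -7, 17, -31, 65, -127)
for a triangular matrix the eigenvalues are the diagonal entries, with algebraic multiplicity their repetition count


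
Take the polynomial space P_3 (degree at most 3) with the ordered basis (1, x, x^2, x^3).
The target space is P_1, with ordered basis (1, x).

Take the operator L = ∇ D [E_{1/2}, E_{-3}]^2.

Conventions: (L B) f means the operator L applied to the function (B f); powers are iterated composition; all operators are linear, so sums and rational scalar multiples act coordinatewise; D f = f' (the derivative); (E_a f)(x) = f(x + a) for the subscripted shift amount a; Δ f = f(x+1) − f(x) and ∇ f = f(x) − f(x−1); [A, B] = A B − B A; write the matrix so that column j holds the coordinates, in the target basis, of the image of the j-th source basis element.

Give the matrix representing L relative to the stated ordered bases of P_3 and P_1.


the matrix is [[0, 0, 0, 0]; [0, 0, 0, 0]] (rows listed top to bottom)

image of 1: 0
image of x: 0
image of x^2: 0
image of x^3: 0
each image's coordinates form column j of the matrix


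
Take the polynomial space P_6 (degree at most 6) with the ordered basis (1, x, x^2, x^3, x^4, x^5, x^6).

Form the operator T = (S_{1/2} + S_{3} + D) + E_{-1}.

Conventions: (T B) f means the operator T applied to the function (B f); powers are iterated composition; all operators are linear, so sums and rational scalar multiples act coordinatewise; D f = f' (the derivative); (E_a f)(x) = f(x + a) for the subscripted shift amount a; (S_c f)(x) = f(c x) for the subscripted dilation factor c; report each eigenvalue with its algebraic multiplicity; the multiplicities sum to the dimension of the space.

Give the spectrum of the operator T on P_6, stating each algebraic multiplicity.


image of 1: 3
image of x: (9/2)x
image of x^2: (41/4)x^2 + 1
image of x^3: (225/8)x^3 + 3x - 1
image of x^4: (1313/16)x^4 + 6x^2 - 4x + 1
image of x^5: (7809/32)x^5 + 10x^3 - 10x^2 + 5x - 1
image of x^6: (46721/64)x^6 + 15x^4 - 20x^3 + 15x^2 - 6x + 1
the matrix is upper triangular; its diagonal is (3, 9/2, 41/4, 225/8, 1313/16, 7809/32, 46721/64)
for a triangular matrix the eigenvalues are the diagonal entries, with algebraic multiplicity their repetition count

λ = 3 (multiplicity 1), λ = 9/2 (multiplicity 1), λ = 41/4 (multiplicity 1), λ = 225/8 (multiplicity 1), λ = 1313/16 (multiplicity 1), λ = 7809/32 (multiplicity 1), λ = 46721/64 (multiplicity 1)


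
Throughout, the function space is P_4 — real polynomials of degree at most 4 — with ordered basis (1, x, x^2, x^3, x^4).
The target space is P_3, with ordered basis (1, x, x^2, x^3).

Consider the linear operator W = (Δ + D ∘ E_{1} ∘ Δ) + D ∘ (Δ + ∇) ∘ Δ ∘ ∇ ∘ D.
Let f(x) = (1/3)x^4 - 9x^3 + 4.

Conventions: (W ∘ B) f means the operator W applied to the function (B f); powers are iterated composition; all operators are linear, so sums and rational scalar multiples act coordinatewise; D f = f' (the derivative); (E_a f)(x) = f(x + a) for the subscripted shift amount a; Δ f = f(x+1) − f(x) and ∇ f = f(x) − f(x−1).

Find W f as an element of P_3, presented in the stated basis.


g(x) = (4/3)x^3 - 21x^2 - (203/3)x - 241/3

Δ f = (4/3)x^3 - 25x^2 - (77/3)x - 26/3
Δ f = (4/3)x^3 - 25x^2 - (77/3)x - 26/3
E_{1} Δ f = (4/3)x^3 - 21x^2 - (215/3)x - 58
D E_{1} Δ f = 4x^2 - 42x - 215/3
(Δ + D ∘ E_{1} ∘ Δ) f = (4/3)x^3 - 21x^2 - (203/3)x - 241/3
D f = (4/3)x^3 - 27x^2
∇ D f = 4x^2 - 58x + 85/3
Δ ∇ D f = 8x - 54
Δ (Δ ∘ ∇) D f = 8
∇ (Δ ∘ ∇) D f = 8
(Δ + ∇) (Δ ∘ ∇) D f = 16
D (Δ + ∇) (Δ ∘ ∇) D f = 0
((Δ + D ∘ E_{1} ∘ Δ) + D ∘ (Δ + ∇) ∘ Δ ∘ ∇ ∘ D) f = (4/3)x^3 - 21x^2 - (203/3)x - 241/3


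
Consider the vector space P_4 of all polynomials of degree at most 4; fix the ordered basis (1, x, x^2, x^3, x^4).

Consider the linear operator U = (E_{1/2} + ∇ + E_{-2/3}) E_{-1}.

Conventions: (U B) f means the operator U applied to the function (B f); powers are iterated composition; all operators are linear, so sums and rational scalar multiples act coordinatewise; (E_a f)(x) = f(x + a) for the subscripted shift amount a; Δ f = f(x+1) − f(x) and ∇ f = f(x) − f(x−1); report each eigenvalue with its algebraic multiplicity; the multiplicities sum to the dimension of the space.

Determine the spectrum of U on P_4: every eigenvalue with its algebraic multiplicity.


λ = 2 (multiplicity 5)

image of 1: 2
image of x: 2x - 7/6
image of x^2: 2x^2 - (7/3)x + 1/36
image of x^3: 2x^3 - (7/2)x^2 + (1/12)x + 485/216
image of x^4: 2x^4 - (14/3)x^3 + (1/6)x^2 + (485/54)x - 9359/1296
the matrix is upper triangular; its diagonal is (2, 2, 2, 2, 2)
for a triangular matrix the eigenvalues are the diagonal entries, with algebraic multiplicity their repetition count


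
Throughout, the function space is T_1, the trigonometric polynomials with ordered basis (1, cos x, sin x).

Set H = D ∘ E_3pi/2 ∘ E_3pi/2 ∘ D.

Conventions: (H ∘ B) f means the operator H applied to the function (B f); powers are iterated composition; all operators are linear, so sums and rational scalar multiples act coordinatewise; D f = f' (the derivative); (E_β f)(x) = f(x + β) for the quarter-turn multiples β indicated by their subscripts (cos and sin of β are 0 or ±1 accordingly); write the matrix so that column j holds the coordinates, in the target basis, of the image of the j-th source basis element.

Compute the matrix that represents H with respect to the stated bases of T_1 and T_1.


image of 1: 0
image of cos x: cos x
image of sin x: sin x
each image's coordinates form column j of the matrix

the matrix is [[0, 0, 0]; [0, 1, 0]; [0, 0, 1]] (rows listed top to bottom)
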